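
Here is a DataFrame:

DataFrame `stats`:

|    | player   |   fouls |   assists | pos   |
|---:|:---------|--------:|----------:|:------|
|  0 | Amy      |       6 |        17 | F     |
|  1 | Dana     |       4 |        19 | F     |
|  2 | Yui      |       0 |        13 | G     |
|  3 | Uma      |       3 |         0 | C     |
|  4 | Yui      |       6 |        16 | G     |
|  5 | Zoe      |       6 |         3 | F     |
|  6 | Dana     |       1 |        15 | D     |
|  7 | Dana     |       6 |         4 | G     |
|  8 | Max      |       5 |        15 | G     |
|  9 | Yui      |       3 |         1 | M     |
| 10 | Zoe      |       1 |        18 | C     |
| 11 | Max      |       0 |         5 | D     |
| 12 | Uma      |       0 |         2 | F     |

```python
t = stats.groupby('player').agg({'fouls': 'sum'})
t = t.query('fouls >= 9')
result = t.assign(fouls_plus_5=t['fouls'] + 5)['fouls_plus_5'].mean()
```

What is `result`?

group by player, sum of fouls:
        fouls
player       
Amy         6
Dana       11
Max         5
Uma         3
Yui         9
Zoe         7
filter rows where fouls >= 9:
        fouls
player       
Dana       11
Yui         9
add column fouls_plus_5 = t['fouls'] + 5:
        fouls  fouls_plus_5
player                     
Dana       11            16
Yui         9            14
Finally, mean of column 'fouls_plus_5' = 15.0.

15.0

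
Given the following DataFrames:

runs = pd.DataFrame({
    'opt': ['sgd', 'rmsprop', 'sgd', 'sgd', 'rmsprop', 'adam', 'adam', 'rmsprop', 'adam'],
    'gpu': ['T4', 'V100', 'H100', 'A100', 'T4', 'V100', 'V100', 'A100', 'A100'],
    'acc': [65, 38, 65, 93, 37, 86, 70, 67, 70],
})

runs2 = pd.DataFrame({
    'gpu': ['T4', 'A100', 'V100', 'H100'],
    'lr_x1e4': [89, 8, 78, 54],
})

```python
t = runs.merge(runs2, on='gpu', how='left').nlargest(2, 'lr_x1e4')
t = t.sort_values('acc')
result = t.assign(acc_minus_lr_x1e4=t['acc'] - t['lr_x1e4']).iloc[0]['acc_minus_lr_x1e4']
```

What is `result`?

-52

merge on 'gpu' (how='left') → 9 rows:
       opt   gpu  acc  lr_x1e4
0      sgd    T4   65       89
1  rmsprop  V100   38       78
2      sgd  H100   65       54
3      sgd  A100   93        8
4  rmsprop    T4   37       89
5     adam  V100   86       78
6     adam  V100   70       78
7  rmsprop  A100   67        8
8     adam  A100   70        8
take 2 rows with largest lr_x1e4:
       opt gpu  acc  lr_x1e4
0      sgd  T4   65       89
4  rmsprop  T4   37       89
sort by acc:
       opt gpu  acc  lr_x1e4
4  rmsprop  T4   37       89
0      sgd  T4   65       89
add column acc_minus_lr_x1e4 = t['acc'] - t['lr_x1e4']:
       opt gpu  acc  lr_x1e4  acc_minus_lr_x1e4
4  rmsprop  T4   37       89                -52
0      sgd  T4   65       89                -24
Finally, value at position 0, column 'acc_minus_lr_x1e4' = -52.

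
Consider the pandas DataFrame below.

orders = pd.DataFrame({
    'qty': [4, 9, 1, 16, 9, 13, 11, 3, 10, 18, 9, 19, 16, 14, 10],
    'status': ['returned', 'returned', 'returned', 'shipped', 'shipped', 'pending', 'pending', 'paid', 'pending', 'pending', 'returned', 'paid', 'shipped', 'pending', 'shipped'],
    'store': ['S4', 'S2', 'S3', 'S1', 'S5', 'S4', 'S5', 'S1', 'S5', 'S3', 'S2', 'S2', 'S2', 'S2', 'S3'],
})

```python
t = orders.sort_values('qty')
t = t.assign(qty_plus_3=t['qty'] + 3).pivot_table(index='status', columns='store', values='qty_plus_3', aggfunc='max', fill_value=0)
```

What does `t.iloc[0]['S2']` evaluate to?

22

sort by qty:
    qty    status store
2     1  returned    S3
7     3      paid    S1
0     4  returned    S4
1     9  returned    S2
4     9   shipped    S5
10    9  returned    S2
8    10   pending    S5
14   10   shipped    S3
6    11   pending    S5
5    13   pending    S4
13   14   pending    S2
3    16   shipped    S1
12   16   shipped    S2
9    18   pending    S3
11   19      paid    S2
add column qty_plus_3 = t['qty'] + 3:
    qty    status store  qty_plus_3
2     1  returned    S3           4
7     3      paid    S1           6
0     4  returned    S4           7
1     9  returned    S2          12
4     9   shipped    S5          12
10    9  returned    S2          12
8    10   pending    S5          13
14   10   shipped    S3          13
6    11   pending    S5          14
5    13   pending    S4          16
13   14   pending    S2          17
3    16   shipped    S1          19
12   16   shipped    S2          19
9    18   pending    S3          21
11   19      paid    S2          22
pivot: rows=status, cols=store, max(qty_plus_3):
store     S1  S2  S3  S4  S5
status                      
paid       6  22   0   0   0
pending    0  17  21  16  14
returned   0  12   4   7   0
shipped   19  19  13   0  12
Then the value at position 0, column 'S2': 22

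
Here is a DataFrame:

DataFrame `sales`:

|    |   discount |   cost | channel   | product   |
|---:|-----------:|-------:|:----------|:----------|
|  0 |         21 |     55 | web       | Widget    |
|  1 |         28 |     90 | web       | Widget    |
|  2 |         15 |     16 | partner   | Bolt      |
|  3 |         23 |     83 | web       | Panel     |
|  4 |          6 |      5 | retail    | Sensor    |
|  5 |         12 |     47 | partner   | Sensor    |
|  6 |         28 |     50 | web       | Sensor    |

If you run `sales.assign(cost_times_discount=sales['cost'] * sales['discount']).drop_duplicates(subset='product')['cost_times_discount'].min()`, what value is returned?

30

add column cost_times_discount = sales['cost'] * sales['discount']:
   discount  cost  channel product  cost_times_discount
0        21    55      web  Widget                 1155
1        28    90      web  Widget                 2520
2        15    16  partner    Bolt                  240
3        23    83      web   Panel                 1909
4         6     5   retail  Sensor                   30
5        12    47  partner  Sensor                  564
6        28    50      web  Sensor                 1400
drop duplicate product (keep=first):
   discount  cost  channel product  cost_times_discount
0        21    55      web  Widget                 1155
2        15    16  partner    Bolt                  240
3        23    83      web   Panel                 1909
4         6     5   retail  Sensor                   30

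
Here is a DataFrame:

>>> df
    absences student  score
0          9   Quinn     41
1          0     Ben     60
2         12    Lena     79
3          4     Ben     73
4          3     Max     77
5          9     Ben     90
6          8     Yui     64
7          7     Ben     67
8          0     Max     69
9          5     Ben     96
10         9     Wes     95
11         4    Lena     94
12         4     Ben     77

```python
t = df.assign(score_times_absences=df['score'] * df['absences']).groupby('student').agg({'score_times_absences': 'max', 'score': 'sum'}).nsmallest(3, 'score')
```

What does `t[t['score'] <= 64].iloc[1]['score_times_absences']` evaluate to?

512

add column score_times_absences = df['score'] * df['absences']:
    absences student  score  score_times_absences
0          9   Quinn     41                   369
1          0     Ben     60                     0
2         12    Lena     79                   948
3          4     Ben     73                   292
4          3     Max     77                   231
5          9     Ben     90                   810
6          8     Yui     64                   512
7          7     Ben     67                   469
8          0     Max     69                     0
9          5     Ben     96                   480
10         9     Wes     95                   855
11         4    Lena     94                   376
12         4     Ben     77                   308
group by student: max(score_times_absences), sum(score):
         score_times_absences  score
student                             
Ben                       810    463
Lena                      948    173
Max                       231    146
Quinn                     369     41
Wes                       855     95
Yui                       512     64
take 3 rows with smallest score:
         score_times_absences  score
student                             
Quinn                     369     41
Yui                       512     64
Wes                       855     95
filter rows where score <= 64:
         score_times_absences  score
student                             
Quinn                     369     41
Yui                       512     64
So iloc[1]['score_times_absences'] = 512.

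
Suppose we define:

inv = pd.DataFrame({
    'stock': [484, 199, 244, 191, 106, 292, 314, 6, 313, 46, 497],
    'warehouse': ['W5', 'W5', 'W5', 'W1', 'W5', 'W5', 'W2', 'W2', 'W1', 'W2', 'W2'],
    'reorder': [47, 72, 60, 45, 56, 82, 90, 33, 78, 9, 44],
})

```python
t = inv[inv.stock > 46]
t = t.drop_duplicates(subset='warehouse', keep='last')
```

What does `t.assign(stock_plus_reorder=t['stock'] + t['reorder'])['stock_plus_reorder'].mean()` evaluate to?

435.333333333

filter rows where stock > 46:
    stock warehouse  reorder
0     484        W5       47
1     199        W5       72
2     244        W5       60
3     191        W1       45
4     106        W5       56
5     292        W5       82
6     314        W2       90
8     313        W1       78
10    497        W2       44
drop duplicate warehouse (keep=last):
    stock warehouse  reorder
5     292        W5       82
8     313        W1       78
10    497        W2       44
add column stock_plus_reorder = t['stock'] + t['reorder']:
    stock warehouse  reorder  stock_plus_reorder
5     292        W5       82                 374
8     313        W1       78                 391
10    497        W2       44                 541
Taking the mean of column 'stock_plus_reorder' gives 435.333333333.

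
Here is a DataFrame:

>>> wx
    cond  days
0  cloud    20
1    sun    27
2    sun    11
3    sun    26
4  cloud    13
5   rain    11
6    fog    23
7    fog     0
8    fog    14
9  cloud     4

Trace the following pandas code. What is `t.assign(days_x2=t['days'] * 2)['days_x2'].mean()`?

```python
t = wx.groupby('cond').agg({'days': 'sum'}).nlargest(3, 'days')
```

92.0

group by cond, sum of days:
       days
cond       
cloud    37
fog      37
rain     11
sun      64
take 3 rows with largest days:
       days
cond       
sun      64
cloud    37
fog      37
add column days_x2 = t['days'] * 2:
       days  days_x2
cond                
sun      64      128
cloud    37       74
fog      37       74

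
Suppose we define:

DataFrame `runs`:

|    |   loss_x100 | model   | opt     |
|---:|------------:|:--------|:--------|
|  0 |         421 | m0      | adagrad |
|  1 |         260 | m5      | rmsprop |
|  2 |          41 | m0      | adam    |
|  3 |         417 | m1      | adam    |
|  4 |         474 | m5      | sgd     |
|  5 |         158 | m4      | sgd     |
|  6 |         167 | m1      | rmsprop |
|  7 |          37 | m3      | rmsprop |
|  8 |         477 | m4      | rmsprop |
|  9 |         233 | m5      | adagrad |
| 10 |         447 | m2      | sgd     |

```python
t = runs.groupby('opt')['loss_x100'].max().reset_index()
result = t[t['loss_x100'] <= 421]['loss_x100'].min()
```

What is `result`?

417

group by opt, max of loss_x100:
opt
adagrad    421
adam       417
rmsprop    477
sgd        474
Name: loss_x100, dtype: int64
reset_index():
       opt  loss_x100
0  adagrad        421
1     adam        417
2  rmsprop        477
3      sgd        474
filter rows where loss_x100 <= 421:
       opt  loss_x100
0  adagrad        421
1     adam        417
Finally, min of column 'loss_x100' = 417.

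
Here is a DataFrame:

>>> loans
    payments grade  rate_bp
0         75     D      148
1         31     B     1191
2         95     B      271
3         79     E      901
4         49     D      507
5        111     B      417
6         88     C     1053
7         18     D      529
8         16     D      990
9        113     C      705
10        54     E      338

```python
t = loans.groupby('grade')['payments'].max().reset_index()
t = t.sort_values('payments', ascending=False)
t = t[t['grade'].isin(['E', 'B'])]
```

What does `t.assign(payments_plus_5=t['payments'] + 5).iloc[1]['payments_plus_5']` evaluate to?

84

group by grade, max of payments:
grade
B    111
C    113
D     75
E     79
Name: payments, dtype: int64
reset_index():
  grade  payments
0     B       111
1     C       113
2     D        75
3     E        79
sort by payments descending:
  grade  payments
1     C       113
0     B       111
3     E        79
2     D        75
filter rows where grade in ['E', 'B']:
  grade  payments
0     B       111
3     E        79
add column payments_plus_5 = t['payments'] + 5:
  grade  payments  payments_plus_5
0     B       111              116
3     E        79               84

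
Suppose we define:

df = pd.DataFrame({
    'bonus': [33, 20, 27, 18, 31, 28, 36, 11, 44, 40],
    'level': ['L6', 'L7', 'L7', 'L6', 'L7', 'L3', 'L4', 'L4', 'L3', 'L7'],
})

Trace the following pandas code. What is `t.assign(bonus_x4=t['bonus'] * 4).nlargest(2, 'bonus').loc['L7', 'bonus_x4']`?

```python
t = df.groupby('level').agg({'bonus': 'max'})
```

group by level, max of bonus:
       bonus
level       
L3        44
L4        36
L6        33
L7        40
add column bonus_x4 = t['bonus'] * 4:
       bonus  bonus_x4
level                 
L3        44       176
L4        36       144
L6        33       132
L7        40       160
take 2 rows with largest bonus:
       bonus  bonus_x4
level                 
L3        44       176
L7        40       160
Hence 160.

160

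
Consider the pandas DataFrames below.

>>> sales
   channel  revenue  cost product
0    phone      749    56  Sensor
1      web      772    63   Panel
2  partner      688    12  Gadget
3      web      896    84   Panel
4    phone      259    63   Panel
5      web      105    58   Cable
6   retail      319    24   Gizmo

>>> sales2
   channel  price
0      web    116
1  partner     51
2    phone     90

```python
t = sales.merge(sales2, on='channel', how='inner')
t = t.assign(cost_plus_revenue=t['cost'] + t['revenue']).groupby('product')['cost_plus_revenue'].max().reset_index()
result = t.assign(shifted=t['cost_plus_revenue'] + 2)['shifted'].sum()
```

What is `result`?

2656

merge on 'channel' (how='inner') → 6 rows:
   channel  revenue  cost product  price
0    phone      749    56  Sensor     90
1      web      772    63   Panel    116
2  partner      688    12  Gadget     51
3      web      896    84   Panel    116
4    phone      259    63   Panel     90
5      web      105    58   Cable    116
add column cost_plus_revenue = t['cost'] + t['revenue']:
   channel  revenue  cost product  price  cost_plus_revenue
0    phone      749    56  Sensor     90                805
1      web      772    63   Panel    116                835
2  partner      688    12  Gadget     51                700
3      web      896    84   Panel    116                980
4    phone      259    63   Panel     90                322
5      web      105    58   Cable    116                163
group by product, max of cost_plus_revenue:
product
Cable     163
Gadget    700
Panel     980
Sensor    805
Name: cost_plus_revenue, dtype: int64
reset_index():
  product  cost_plus_revenue
0   Cable                163
1  Gadget                700
2   Panel                980
3  Sensor                805
add column shifted = t['cost_plus_revenue'] + 2:
  product  cost_plus_revenue  shifted
0   Cable                163      165
1  Gadget                700      702
2   Panel                980      982
3  Sensor                805      807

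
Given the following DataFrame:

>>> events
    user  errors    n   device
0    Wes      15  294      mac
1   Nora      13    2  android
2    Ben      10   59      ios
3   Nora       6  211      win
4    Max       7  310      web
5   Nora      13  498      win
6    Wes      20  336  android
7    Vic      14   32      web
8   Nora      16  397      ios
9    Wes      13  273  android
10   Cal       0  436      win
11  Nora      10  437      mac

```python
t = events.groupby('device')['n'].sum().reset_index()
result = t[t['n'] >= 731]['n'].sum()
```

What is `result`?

group by device, sum of n:
device
android     611
ios         456
mac         731
web         342
win        1145
Name: n, dtype: int64
reset_index():
    device     n
0  android   611
1      ios   456
2      mac   731
3      web   342
4      win  1145
filter rows where n >= 731:
  device     n
2    mac   731
4    win  1145

1876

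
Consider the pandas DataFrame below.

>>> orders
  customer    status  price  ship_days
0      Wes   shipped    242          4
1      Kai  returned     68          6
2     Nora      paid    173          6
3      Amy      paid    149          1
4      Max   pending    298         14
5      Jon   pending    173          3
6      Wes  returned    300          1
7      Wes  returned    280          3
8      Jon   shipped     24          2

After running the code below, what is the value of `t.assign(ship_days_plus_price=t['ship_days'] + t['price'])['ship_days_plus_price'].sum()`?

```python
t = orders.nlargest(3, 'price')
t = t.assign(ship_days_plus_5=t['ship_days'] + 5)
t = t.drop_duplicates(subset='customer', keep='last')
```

595

take 3 rows with largest price:
  customer    status  price  ship_days
6      Wes  returned    300          1
4      Max   pending    298         14
7      Wes  returned    280          3
add column ship_days_plus_5 = t['ship_days'] + 5:
  customer    status  price  ship_days  ship_days_plus_5
6      Wes  returned    300          1                 6
4      Max   pending    298         14                19
7      Wes  returned    280          3                 8
drop duplicate customer (keep=last):
  customer    status  price  ship_days  ship_days_plus_5
4      Max   pending    298         14                19
7      Wes  returned    280          3                 8
add column ship_days_plus_price = t['ship_days'] + t['price']:
  customer    status  price  ship_days  ship_days_plus_5  ship_days_plus_price
4      Max   pending    298         14                19                   312
7      Wes  returned    280          3                 8                   283
So sum() = 595.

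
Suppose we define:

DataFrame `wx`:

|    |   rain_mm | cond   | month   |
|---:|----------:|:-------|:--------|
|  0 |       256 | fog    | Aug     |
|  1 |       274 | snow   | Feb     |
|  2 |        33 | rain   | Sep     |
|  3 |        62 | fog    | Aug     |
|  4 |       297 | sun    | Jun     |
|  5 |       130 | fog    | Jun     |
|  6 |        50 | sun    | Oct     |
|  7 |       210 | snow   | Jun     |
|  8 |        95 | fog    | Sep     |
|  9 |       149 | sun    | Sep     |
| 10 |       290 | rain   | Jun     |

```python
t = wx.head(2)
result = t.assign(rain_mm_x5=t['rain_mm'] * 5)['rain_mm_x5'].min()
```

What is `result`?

1280

take first 2 rows:
   rain_mm  cond month
0      256   fog   Aug
1      274  snow   Feb
add column rain_mm_x5 = t['rain_mm'] * 5:
   rain_mm  cond month  rain_mm_x5
0      256   fog   Aug        1280
1      274  snow   Feb        1370
min of column 'rain_mm_x5' → 1280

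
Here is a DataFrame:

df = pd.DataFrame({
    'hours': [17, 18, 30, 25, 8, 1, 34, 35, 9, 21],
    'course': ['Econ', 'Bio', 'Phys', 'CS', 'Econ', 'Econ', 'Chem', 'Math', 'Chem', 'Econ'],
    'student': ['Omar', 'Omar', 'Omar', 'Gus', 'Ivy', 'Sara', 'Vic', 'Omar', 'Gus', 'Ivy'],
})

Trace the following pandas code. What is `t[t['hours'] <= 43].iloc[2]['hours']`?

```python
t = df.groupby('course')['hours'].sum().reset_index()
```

43

group by course, sum of hours:
course
Bio     18
CS      25
Chem    43
Econ    47
Math    35
Phys    30
Name: hours, dtype: int64
reset_index():
  course  hours
0    Bio     18
1     CS     25
2   Chem     43
3   Econ     47
4   Math     35
5   Phys     30
filter rows where hours <= 43:
  course  hours
0    Bio     18
1     CS     25
2   Chem     43
4   Math     35
5   Phys     30
Reading off the value at position 2, column 'hours', we get 43.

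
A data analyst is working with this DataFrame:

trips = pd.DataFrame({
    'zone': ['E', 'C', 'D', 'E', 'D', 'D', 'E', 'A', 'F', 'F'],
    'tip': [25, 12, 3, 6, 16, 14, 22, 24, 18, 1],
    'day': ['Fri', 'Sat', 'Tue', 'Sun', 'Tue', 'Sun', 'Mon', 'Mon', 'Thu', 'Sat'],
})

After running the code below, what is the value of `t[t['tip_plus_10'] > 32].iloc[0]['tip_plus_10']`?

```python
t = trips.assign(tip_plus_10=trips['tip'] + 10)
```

35

add column tip_plus_10 = trips['tip'] + 10:
  zone  tip  day  tip_plus_10
0    E   25  Fri           35
1    C   12  Sat           22
2    D    3  Tue           13
3    E    6  Sun           16
4    D   16  Tue           26
5    D   14  Sun           24
6    E   22  Mon           32
7    A   24  Mon           34
8    F   18  Thu           28
9    F    1  Sat           11
filter rows where tip_plus_10 > 32:
  zone  tip  day  tip_plus_10
0    E   25  Fri           35
7    A   24  Mon           34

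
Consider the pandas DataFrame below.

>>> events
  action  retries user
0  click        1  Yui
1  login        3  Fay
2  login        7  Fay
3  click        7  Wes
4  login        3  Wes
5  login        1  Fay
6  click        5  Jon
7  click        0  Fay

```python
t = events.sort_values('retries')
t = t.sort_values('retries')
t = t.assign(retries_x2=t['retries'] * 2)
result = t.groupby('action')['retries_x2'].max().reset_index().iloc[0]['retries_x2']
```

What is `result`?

sort by retries:
  action  retries user
7  click        0  Fay
0  click        1  Yui
5  login        1  Fay
1  login        3  Fay
4  login        3  Wes
6  click        5  Jon
2  login        7  Fay
3  click        7  Wes
sort by retries:
  action  retries user
7  click        0  Fay
0  click        1  Yui
5  login        1  Fay
1  login        3  Fay
4  login        3  Wes
6  click        5  Jon
2  login        7  Fay
3  click        7  Wes
add column retries_x2 = t['retries'] * 2:
  action  retries user  retries_x2
7  click        0  Fay           0
0  click        1  Yui           2
5  login        1  Fay           2
1  login        3  Fay           6
4  login        3  Wes           6
6  click        5  Jon          10
2  login        7  Fay          14
3  click        7  Wes          14
group by action, max of retries_x2:
action
click    14
login    14
Name: retries_x2, dtype: int64
reset_index():
  action  retries_x2
0  click          14
1  login          14
Hence 14.

14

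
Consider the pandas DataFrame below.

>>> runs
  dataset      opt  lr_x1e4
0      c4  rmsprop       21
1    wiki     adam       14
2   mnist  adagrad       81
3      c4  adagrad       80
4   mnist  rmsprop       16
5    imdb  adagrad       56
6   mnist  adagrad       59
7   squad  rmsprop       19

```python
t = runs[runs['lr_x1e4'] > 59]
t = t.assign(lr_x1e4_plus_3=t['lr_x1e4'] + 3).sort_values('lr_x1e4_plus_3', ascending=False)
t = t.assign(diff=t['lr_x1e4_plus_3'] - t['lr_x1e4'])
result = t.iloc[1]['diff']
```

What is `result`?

3

filter rows where lr_x1e4 > 59:
  dataset      opt  lr_x1e4
2   mnist  adagrad       81
3      c4  adagrad       80
add column lr_x1e4_plus_3 = t['lr_x1e4'] + 3:
  dataset      opt  lr_x1e4  lr_x1e4_plus_3
2   mnist  adagrad       81              84
3      c4  adagrad       80              83
sort by lr_x1e4_plus_3 descending:
  dataset      opt  lr_x1e4  lr_x1e4_plus_3
2   mnist  adagrad       81              84
3      c4  adagrad       80              83
add column diff = t['lr_x1e4_plus_3'] - t['lr_x1e4']:
  dataset      opt  lr_x1e4  lr_x1e4_plus_3  diff
2   mnist  adagrad       81              84     3
3      c4  adagrad       80              83     3
Taking the value at position 1, column 'diff' gives 3.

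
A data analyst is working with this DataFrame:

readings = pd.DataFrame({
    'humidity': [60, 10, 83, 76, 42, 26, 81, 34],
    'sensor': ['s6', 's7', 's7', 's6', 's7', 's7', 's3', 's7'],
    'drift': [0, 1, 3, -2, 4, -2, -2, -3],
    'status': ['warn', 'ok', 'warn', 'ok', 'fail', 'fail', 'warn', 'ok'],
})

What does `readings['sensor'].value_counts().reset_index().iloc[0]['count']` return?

value_counts of sensor:
sensor
s7    5
s6    2
s3    1
Name: count, dtype: int64
reset_index():
  sensor  count
0     s7      5
1     s6      2
2     s3      1

5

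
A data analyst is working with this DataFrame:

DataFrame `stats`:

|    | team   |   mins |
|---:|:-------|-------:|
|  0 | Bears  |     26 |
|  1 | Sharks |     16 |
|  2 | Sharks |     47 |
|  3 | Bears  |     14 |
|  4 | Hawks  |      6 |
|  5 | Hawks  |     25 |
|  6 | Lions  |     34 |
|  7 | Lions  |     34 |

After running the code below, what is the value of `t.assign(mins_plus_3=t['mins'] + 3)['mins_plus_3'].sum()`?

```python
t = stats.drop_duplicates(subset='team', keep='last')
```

drop duplicate team (keep=last):
     team  mins
2  Sharks    47
3   Bears    14
5   Hawks    25
7   Lions    34
add column mins_plus_3 = t['mins'] + 3:
     team  mins  mins_plus_3
2  Sharks    47           50
3   Bears    14           17
5   Hawks    25           28
7   Lions    34           37

132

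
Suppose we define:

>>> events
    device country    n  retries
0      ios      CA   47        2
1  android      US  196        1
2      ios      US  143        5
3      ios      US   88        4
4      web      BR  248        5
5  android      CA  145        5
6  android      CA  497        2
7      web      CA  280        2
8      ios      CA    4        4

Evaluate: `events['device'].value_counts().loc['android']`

3

value_counts of device:
device
ios        4
android    3
web        2
Name: count, dtype: int64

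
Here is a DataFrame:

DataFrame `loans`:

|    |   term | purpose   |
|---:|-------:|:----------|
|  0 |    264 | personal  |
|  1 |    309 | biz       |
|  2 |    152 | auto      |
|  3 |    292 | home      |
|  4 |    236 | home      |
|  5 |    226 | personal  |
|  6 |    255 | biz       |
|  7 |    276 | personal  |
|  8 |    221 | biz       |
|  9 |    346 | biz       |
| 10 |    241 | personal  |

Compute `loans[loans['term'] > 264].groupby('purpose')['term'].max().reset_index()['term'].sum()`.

914

filter rows where term > 264:
   term   purpose
1   309       biz
3   292      home
7   276  personal
9   346       biz
group by purpose, max of term:
purpose
biz         346
home        292
personal    276
Name: term, dtype: int64
reset_index():
    purpose  term
0       biz   346
1      home   292
2  personal   276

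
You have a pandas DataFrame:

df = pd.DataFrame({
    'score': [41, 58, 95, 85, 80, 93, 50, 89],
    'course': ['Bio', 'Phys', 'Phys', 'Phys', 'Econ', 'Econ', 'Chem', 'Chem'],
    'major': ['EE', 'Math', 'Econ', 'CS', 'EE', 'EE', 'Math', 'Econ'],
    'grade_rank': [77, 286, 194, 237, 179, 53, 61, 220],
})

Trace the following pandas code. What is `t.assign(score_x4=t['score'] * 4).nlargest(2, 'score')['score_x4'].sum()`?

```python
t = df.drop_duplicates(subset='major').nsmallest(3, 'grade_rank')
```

720

drop duplicate major (keep=first):
   score course major  grade_rank
0     41    Bio    EE          77
1     58   Phys  Math         286
2     95   Phys  Econ         194
3     85   Phys    CS         237
take 3 rows with smallest grade_rank:
   score course major  grade_rank
0     41    Bio    EE          77
2     95   Phys  Econ         194
3     85   Phys    CS         237
add column score_x4 = t['score'] * 4:
   score course major  grade_rank  score_x4
0     41    Bio    EE          77       164
2     95   Phys  Econ         194       380
3     85   Phys    CS         237       340
take 2 rows with largest score:
   score course major  grade_rank  score_x4
2     95   Phys  Econ         194       380
3     85   Phys    CS         237       340
Finally, sum of column 'score_x4' = 720.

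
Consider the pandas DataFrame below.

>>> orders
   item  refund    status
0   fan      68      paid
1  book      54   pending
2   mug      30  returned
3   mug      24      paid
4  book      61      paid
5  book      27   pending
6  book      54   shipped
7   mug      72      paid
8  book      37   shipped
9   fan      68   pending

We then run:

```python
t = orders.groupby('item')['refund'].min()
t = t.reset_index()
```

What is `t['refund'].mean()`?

39.6666666667

group by item, min of refund:
item
book    27
fan     68
mug     24
Name: refund, dtype: int64
reset_index():
   item  refund
0  book      27
1   fan      68
2   mug      24
Taking the mean of column 'refund' gives 39.6666666667.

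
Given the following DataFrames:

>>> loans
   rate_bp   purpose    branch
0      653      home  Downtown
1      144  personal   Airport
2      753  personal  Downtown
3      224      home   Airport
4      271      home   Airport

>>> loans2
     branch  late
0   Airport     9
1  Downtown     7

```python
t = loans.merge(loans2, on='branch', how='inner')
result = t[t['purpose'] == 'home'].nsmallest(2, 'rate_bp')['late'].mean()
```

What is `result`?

9.0

merge on 'branch' (how='inner') → 5 rows:
   rate_bp   purpose    branch  late
0      653      home  Downtown     7
1      144  personal   Airport     9
2      753  personal  Downtown     7
3      224      home   Airport     9
4      271      home   Airport     9
filter rows where purpose == 'home':
   rate_bp purpose    branch  late
0      653    home  Downtown     7
3      224    home   Airport     9
4      271    home   Airport     9
take 2 rows with smallest rate_bp:
   rate_bp purpose   branch  late
3      224    home  Airport     9
4      271    home  Airport     9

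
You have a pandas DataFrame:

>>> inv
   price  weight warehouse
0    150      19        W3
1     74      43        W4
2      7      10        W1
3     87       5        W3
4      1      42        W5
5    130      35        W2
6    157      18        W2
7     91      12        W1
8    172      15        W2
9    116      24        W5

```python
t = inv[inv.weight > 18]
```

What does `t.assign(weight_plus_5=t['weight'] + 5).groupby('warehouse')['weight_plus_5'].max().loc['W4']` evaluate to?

filter rows where weight > 18:
   price  weight warehouse
0    150      19        W3
1     74      43        W4
4      1      42        W5
5    130      35        W2
9    116      24        W5
add column weight_plus_5 = t['weight'] + 5:
   price  weight warehouse  weight_plus_5
0    150      19        W3             24
1     74      43        W4             48
4      1      42        W5             47
5    130      35        W2             40
9    116      24        W5             29
group by warehouse, max of weight_plus_5:
warehouse
W2    40
W3    24
W4    48
W5    47
Name: weight_plus_5, dtype: int64
Taking the value at index 'W4' gives 48.

48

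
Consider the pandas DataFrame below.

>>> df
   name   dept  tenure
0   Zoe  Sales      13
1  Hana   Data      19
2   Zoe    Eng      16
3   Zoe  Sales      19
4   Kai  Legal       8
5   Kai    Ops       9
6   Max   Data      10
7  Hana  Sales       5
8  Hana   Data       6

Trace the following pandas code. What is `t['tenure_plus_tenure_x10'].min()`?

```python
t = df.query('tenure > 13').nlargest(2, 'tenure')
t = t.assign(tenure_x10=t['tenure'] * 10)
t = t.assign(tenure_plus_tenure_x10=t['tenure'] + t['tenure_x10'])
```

209

filter rows where tenure > 13:
   name   dept  tenure
1  Hana   Data      19
2   Zoe    Eng      16
3   Zoe  Sales      19
take 2 rows with largest tenure:
   name   dept  tenure
1  Hana   Data      19
3   Zoe  Sales      19
add column tenure_x10 = t['tenure'] * 10:
   name   dept  tenure  tenure_x10
1  Hana   Data      19         190
3   Zoe  Sales      19         190
add column tenure_plus_tenure_x10 = t['tenure'] + t['tenure_x10']:
   name   dept  tenure  tenure_x10  tenure_plus_tenure_x10
1  Hana   Data      19         190                     209
3   Zoe  Sales      19         190                     209
min of column 'tenure_plus_tenure_x10' → 209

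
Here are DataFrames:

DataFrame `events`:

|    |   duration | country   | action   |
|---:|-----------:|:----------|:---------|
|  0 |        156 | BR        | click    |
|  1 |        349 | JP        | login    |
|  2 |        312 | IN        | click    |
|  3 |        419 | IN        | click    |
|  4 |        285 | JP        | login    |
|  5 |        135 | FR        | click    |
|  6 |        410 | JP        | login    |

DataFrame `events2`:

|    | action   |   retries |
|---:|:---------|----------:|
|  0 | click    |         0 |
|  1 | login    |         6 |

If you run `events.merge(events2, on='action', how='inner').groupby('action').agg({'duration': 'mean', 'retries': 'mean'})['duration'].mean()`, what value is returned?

merge on 'action' (how='inner') → 7 rows:
   duration country action  retries
0       156      BR  click        0
1       349      JP  login        6
2       312      IN  click        0
3       419      IN  click        0
4       285      JP  login        6
5       135      FR  click        0
6       410      JP  login        6
group by action: mean(duration), mean(retries):
        duration  retries
action                   
click      255.5      0.0
login      348.0      6.0
Finally, mean of column 'duration' = 301.75.

301.75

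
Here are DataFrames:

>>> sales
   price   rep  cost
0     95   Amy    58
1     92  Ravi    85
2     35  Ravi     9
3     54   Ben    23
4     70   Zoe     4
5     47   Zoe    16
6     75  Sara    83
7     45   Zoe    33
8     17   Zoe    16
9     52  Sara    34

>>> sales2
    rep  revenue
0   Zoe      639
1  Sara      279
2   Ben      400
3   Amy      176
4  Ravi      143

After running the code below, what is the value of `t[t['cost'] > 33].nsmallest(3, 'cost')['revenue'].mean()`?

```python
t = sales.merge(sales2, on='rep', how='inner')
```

244.666666667

merge on 'rep' (how='inner') → 10 rows:
   price   rep  cost  revenue
0     95   Amy    58      176
1     92  Ravi    85      143
2     35  Ravi     9      143
3     54   Ben    23      400
4     70   Zoe     4      639
5     47   Zoe    16      639
6     75  Sara    83      279
7     45   Zoe    33      639
8     17   Zoe    16      639
9     52  Sara    34      279
filter rows where cost > 33:
   price   rep  cost  revenue
0     95   Amy    58      176
1     92  Ravi    85      143
6     75  Sara    83      279
9     52  Sara    34      279
take 3 rows with smallest cost:
   price   rep  cost  revenue
9     52  Sara    34      279
0     95   Amy    58      176
6     75  Sara    83      279
Taking the mean of column 'revenue' gives 244.666666667.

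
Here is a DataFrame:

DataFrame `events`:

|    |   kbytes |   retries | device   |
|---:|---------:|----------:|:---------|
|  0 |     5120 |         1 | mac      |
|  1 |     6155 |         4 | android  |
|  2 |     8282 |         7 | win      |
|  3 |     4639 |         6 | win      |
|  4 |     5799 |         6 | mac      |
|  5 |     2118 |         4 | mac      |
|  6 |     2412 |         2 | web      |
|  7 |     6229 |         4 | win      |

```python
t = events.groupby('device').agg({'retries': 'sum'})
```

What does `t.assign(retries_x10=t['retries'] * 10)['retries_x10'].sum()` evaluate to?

340

group by device, sum of retries:
         retries
device          
android        4
mac           11
web            2
win           17
add column retries_x10 = t['retries'] * 10:
         retries  retries_x10
device                       
android        4           40
mac           11          110
web            2           20
win           17          170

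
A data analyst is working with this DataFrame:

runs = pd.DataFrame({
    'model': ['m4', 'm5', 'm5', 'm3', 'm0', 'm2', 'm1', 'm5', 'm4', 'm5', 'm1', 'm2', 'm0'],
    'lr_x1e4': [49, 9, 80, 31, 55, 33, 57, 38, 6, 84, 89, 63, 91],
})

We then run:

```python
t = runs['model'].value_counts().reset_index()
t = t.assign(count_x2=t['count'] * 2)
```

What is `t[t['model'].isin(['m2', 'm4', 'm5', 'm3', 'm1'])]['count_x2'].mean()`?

4.4

value_counts of model:
model
m5    4
m4    2
m0    2
m2    2
m1    2
m3    1
Name: count, dtype: int64
reset_index():
  model  count
0    m5      4
1    m4      2
2    m0      2
3    m2      2
4    m1      2
5    m3      1
add column count_x2 = t['count'] * 2:
  model  count  count_x2
0    m5      4         8
1    m4      2         4
2    m0      2         4
3    m2      2         4
4    m1      2         4
5    m3      1         2
filter rows where model in ['m2', 'm4', 'm5', 'm3', 'm1']:
  model  count  count_x2
0    m5      4         8
1    m4      2         4
3    m2      2         4
4    m1      2         4
5    m3      1         2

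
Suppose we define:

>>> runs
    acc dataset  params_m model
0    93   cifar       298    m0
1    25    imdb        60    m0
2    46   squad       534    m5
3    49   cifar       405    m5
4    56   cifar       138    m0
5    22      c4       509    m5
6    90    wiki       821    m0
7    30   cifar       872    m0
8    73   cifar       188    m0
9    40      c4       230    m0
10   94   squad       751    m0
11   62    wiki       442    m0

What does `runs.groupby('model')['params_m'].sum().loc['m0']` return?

3800

group by model, sum of params_m:
model
m0    3800
m5    1448
Name: params_m, dtype: int64
Finally, value at index 'm0' = 3800.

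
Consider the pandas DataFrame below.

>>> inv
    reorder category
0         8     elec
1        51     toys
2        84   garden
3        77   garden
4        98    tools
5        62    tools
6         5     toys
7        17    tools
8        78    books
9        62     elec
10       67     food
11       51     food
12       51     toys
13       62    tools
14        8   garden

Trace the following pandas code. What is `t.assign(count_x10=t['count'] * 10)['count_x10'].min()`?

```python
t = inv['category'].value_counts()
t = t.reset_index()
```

10

value_counts of category:
category
tools     4
toys      3
garden    3
elec      2
food      2
books     1
Name: count, dtype: int64
reset_index():
  category  count
0    tools      4
1     toys      3
2   garden      3
3     elec      2
4     food      2
5    books      1
add column count_x10 = t['count'] * 10:
  category  count  count_x10
0    tools      4         40
1     toys      3         30
2   garden      3         30
3     elec      2         20
4     food      2         20
5    books      1         10
Reading off the min of column 'count_x10', we get 10.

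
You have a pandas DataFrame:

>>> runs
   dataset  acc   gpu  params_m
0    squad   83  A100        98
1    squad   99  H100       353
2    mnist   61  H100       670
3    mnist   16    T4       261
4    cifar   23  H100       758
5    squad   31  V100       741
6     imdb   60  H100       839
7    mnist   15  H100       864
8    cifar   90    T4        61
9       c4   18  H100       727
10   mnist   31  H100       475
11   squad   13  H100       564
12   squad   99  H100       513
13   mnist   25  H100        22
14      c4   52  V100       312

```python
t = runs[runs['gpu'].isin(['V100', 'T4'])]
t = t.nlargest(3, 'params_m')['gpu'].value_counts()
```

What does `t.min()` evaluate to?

1

filter rows where gpu in ['V100', 'T4']:
   dataset  acc   gpu  params_m
3    mnist   16    T4       261
5    squad   31  V100       741
8    cifar   90    T4        61
14      c4   52  V100       312
take 3 rows with largest params_m:
   dataset  acc   gpu  params_m
5    squad   31  V100       741
14      c4   52  V100       312
3    mnist   16    T4       261
value_counts of gpu:
gpu
V100    2
T4      1
Name: count, dtype: int64
Taking the min of the resulting series gives 1.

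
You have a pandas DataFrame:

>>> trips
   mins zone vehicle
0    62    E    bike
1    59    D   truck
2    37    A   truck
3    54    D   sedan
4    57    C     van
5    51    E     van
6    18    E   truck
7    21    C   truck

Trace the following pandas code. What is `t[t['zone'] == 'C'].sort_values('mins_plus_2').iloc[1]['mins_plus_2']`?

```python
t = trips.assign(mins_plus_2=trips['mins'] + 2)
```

add column mins_plus_2 = trips['mins'] + 2:
   mins zone vehicle  mins_plus_2
0    62    E    bike           64
1    59    D   truck           61
2    37    A   truck           39
3    54    D   sedan           56
4    57    C     van           59
5    51    E     van           53
6    18    E   truck           20
7    21    C   truck           23
filter rows where zone == 'C':
   mins zone vehicle  mins_plus_2
4    57    C     van           59
7    21    C   truck           23
sort by mins_plus_2:
   mins zone vehicle  mins_plus_2
7    21    C   truck           23
4    57    C     van           59
Then the value at position 1, column 'mins_plus_2': 59

59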